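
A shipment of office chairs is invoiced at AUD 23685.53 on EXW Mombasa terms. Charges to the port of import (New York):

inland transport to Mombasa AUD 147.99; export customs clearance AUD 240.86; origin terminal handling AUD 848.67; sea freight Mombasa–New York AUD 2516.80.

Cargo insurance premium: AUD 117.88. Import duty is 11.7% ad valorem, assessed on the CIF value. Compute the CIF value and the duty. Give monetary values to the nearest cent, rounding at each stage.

CIF = EXW price + pre-shipment costs + freight + insurance
CIF = 23685.53 + 147.99 + 240.86 + 848.67 + 2516.80 + 117.88 = 27557.73
Import duty = 27557.73 × 11.7% = 3224.25

CIF value: AUD 27557.73; import duty: AUD 3224.25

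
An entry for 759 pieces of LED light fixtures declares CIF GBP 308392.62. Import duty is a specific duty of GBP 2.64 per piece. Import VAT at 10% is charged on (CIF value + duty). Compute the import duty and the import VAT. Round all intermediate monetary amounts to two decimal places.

Import duty = 759 × 2.64 = 2003.76
VAT base = CIF + duty = 308392.62 + 2003.76 = 310396.38
Import VAT = 310396.38 × 10% = 31039.64

Import duty: GBP 2003.76; import VAT: GBP 31039.64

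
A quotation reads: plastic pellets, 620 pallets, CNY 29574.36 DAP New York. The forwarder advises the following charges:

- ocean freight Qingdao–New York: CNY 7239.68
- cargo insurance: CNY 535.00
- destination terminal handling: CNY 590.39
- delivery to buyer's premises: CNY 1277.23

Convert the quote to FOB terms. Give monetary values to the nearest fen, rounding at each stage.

From DAP to FOB, the seller no longer bears: freight, insurance, destination terminal, delivery.
FOB price = 29574.36 − 7239.68 − 535.00 − 590.39 − 1277.23 = 19932.06

FOB price: CNY 19932.06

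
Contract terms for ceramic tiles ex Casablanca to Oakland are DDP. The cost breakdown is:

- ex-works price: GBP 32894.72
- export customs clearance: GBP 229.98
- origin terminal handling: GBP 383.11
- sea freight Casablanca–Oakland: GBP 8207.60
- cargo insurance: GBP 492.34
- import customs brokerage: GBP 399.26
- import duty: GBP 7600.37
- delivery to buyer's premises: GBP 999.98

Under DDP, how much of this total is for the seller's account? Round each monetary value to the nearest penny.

DDP: the seller bears all costs including import duty.
Seller's account: goods 32894.72 + export clearance 229.98 + origin terminal 383.11 + freight 8207.60 + insurance 492.34 + brokerage 399.26 + duty 7600.37 + delivery 999.98 = 51207.36
Buyer's account: 0.00

Seller's account: GBP 51207.36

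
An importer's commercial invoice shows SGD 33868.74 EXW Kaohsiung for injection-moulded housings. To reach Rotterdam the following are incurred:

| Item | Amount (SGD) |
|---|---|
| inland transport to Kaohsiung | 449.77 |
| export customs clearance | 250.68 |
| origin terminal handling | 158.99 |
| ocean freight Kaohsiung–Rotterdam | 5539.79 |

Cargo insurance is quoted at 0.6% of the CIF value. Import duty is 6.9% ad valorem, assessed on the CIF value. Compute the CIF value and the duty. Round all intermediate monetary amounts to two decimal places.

Let C be the CIF value. C = EXW price + pre-shipment costs + freight + 0.6% × C
C − 0.6% × C = 33868.74 + 449.77 + 250.68 + 158.99 + 5539.79
0.994 × C = 40267.97
C = 40267.97 / 0.994 = 40511.04
Insurance premium = 0.6% × 40511.04 = 243.07
Import duty = 40511.04 × 6.9% = 2795.26

CIF value: SGD 40511.04; import duty: SGD 2795.26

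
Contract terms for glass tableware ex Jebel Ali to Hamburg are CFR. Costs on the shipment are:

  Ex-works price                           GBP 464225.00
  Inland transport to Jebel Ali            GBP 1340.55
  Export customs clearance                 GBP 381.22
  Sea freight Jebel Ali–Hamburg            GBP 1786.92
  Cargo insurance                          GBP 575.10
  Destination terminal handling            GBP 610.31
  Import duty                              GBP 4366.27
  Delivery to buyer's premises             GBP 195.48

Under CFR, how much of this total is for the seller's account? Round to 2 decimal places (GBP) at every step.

CFR: the seller pays costs through ocean freight to the destination port, but not insurance.
Seller's account: goods 464225.00 + inland to port 1340.55 + export clearance 381.22 + freight 1786.92 = 467733.69
Buyer's account: insurance 575.10 + destination terminal 610.31 + duty 4366.27 + delivery 195.48 = 5747.16

Seller's account: GBP 467733.69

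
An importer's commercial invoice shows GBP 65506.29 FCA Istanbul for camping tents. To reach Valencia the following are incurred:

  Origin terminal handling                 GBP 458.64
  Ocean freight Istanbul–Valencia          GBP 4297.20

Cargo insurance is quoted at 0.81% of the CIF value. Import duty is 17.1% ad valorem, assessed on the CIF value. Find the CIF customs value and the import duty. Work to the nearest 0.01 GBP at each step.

CIF value: GBP 70835.90; import duty: GBP 12112.94

Let C be the CIF value. C = FCA price + pre-shipment costs + freight + 0.81% × C
C − 0.81% × C = 65506.29 + 458.64 + 4297.20
0.9919 × C = 70262.13
C = 70262.13 / 0.9919 = 70835.90
Insurance premium = 0.81% × 70835.90 = 573.77
Import duty = 70835.90 × 17.1% = 12112.94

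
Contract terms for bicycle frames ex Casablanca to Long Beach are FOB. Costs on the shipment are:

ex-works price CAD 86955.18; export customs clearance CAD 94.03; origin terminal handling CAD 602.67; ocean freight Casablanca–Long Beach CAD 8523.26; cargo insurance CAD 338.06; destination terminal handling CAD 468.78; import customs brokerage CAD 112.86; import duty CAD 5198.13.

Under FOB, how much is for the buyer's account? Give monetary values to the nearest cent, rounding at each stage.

Buyer's account: CAD 14641.09

FOB: the seller bears costs until goods are on board at the origin port; the buyer bears freight, insurance and all costs thereafter.
Seller's account: goods 86955.18 + export clearance 94.03 + origin terminal 602.67 = 87651.88
Buyer's account: freight 8523.26 + insurance 338.06 + destination terminal 468.78 + brokerage 112.86 + duty 5198.13 = 14641.09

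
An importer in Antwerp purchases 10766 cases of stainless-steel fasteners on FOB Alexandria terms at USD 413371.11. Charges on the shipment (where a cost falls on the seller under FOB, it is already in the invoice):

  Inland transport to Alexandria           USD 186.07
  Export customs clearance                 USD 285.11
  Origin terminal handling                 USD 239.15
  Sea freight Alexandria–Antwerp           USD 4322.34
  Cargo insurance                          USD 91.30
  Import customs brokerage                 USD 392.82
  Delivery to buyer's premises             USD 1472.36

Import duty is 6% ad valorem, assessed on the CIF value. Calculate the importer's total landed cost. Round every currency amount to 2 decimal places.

Total landed cost: USD 444717.02

FOB: the seller bears costs until goods are on board at the origin port; the buyer bears freight, insurance and all costs thereafter.
Already in the invoice (seller's account under FOB): inland to port, export clearance, origin terminal — exclude.
CIF value = FOB price + freight + insurance = 413371.11 + 4322.34 + 91.30 = 417784.75
Import duty = 417784.75 × 6% = 25067.09
Buyer bears: freight 4322.34 + insurance 91.30 + brokerage 392.82 + delivery 1472.36 + duty 25067.09 = 31345.91
Landed cost = invoice 413371.11 + 31345.91 = 444717.02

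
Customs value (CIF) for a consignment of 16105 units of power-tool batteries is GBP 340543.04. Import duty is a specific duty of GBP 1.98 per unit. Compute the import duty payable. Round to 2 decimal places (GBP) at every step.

Import duty: GBP 31887.90

Import duty = 16105 × 1.98 = 31887.90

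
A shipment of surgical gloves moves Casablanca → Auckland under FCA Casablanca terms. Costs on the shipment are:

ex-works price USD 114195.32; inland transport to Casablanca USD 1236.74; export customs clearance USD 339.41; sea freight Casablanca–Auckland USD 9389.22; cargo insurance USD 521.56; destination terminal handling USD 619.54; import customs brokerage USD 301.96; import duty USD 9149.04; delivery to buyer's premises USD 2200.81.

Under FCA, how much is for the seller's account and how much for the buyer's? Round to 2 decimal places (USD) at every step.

Seller: USD 115771.47; buyer: USD 22182.13

FCA: the seller delivers export-cleared goods to the carrier; the buyer bears costs from that point.
Seller's account: goods 114195.32 + inland to port 1236.74 + export clearance 339.41 = 115771.47
Buyer's account: freight 9389.22 + insurance 521.56 + destination terminal 619.54 + brokerage 301.96 + duty 9149.04 + delivery 2200.81 = 22182.13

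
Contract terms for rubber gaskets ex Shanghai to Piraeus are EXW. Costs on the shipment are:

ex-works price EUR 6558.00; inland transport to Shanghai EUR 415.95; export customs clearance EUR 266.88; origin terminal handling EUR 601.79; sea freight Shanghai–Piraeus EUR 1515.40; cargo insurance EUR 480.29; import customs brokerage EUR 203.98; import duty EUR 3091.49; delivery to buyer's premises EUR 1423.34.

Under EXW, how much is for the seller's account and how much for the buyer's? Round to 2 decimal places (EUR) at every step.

Seller: EUR 6558.00; buyer: EUR 7999.12

EXW: the seller makes goods available at their premises; the buyer bears all onward costs.
Seller's account: goods 6558.00 = 6558.00
Buyer's account: inland to port 415.95 + export clearance 266.88 + origin terminal 601.79 + freight 1515.40 + insurance 480.29 + brokerage 203.98 + duty 3091.49 + delivery 1423.34 = 7999.12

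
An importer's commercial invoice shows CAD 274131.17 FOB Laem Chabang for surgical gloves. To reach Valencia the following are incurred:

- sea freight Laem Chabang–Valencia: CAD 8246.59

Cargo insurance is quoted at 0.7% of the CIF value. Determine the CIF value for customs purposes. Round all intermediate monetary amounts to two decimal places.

Let C be the CIF value. C = FOB price + freight + 0.7% × C
C − 0.7% × C = 274131.17 + 8246.59
0.993 × C = 282377.76
C = 282377.76 / 0.993 = 284368.34
Insurance premium = 0.7% × 284368.34 = 1990.58

CIF value: CAD 284368.34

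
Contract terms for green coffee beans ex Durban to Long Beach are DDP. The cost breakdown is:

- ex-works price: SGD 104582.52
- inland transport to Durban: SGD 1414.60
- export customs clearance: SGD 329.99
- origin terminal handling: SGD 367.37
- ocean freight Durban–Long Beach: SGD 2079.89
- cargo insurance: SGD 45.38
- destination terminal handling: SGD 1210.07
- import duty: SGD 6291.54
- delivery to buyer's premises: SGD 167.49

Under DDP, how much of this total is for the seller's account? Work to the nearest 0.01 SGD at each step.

DDP: the seller bears all costs including import duty.
Seller's account: goods 104582.52 + inland to port 1414.60 + export clearance 329.99 + origin terminal 367.37 + freight 2079.89 + insurance 45.38 + destination terminal 1210.07 + duty 6291.54 + delivery 167.49 = 116488.85
Buyer's account: 0.00

Seller's account: SGD 116488.85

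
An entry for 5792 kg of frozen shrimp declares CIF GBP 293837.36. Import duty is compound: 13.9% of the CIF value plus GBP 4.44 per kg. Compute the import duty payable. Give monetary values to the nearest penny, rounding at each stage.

Import duty: GBP 66559.87

Ad valorem component: 293837.36 × 13.9% = 40843.39
Specific component: 5792 × 4.44 = 25716.48
Import duty = 40843.39 + 25716.48 = 66559.87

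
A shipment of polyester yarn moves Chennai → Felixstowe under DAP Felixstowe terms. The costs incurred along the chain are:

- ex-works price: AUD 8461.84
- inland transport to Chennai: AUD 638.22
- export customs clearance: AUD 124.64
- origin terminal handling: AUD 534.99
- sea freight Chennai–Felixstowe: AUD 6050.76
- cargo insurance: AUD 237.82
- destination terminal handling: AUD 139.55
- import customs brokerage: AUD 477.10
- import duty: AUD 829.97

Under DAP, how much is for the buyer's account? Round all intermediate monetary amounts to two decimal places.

DAP: the seller bears all costs to the named destination except import duty and clearance.
Seller's account: goods 8461.84 + inland to port 638.22 + export clearance 124.64 + origin terminal 534.99 + freight 6050.76 + insurance 237.82 + destination terminal 139.55 = 16187.82
Buyer's account: brokerage 477.10 + duty 829.97 = 1307.07

Buyer's account: AUD 1307.07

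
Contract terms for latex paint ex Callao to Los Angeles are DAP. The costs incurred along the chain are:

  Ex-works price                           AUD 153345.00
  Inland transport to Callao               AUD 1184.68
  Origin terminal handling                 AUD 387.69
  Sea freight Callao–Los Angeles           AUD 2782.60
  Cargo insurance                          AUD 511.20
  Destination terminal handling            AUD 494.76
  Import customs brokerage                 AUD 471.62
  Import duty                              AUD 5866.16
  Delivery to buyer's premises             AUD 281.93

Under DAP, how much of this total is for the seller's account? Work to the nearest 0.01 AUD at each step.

DAP: the seller bears all costs to the named destination except import duty and clearance.
Seller's account: goods 153345.00 + inland to port 1184.68 + origin terminal 387.69 + freight 2782.60 + insurance 511.20 + destination terminal 494.76 + delivery 281.93 = 158987.86
Buyer's account: brokerage 471.62 + duty 5866.16 = 6337.78

Seller's account: AUD 158987.86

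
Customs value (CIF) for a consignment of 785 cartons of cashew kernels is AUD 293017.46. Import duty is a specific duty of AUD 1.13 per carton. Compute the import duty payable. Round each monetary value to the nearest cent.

Import duty: AUD 887.05

Import duty = 785 × 1.13 = 887.05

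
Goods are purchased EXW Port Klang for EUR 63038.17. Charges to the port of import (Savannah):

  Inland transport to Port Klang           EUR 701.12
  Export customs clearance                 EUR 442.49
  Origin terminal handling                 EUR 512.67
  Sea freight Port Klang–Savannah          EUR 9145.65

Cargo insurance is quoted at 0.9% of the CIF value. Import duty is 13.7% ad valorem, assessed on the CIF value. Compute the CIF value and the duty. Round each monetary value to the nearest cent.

CIF value: EUR 74510.70; import duty: EUR 10207.97

Let C be the CIF value. C = EXW price + pre-shipment costs + freight + 0.9% × C
C − 0.9% × C = 63038.17 + 701.12 + 442.49 + 512.67 + 9145.65
0.991 × C = 73840.10
C = 73840.10 / 0.991 = 74510.70
Insurance premium = 0.9% × 74510.70 = 670.60
Import duty = 74510.70 × 13.7% = 10207.97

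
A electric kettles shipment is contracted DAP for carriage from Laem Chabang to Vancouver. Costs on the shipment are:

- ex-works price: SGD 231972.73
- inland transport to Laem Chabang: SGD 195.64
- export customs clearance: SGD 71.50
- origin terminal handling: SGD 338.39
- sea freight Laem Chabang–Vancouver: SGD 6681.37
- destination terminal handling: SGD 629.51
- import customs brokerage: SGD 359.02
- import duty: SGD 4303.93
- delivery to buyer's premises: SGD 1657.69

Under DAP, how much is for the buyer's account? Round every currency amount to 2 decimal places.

Buyer's account: SGD 4662.95

DAP: the seller bears all costs to the named destination except import duty and clearance.
Seller's account: goods 231972.73 + inland to port 195.64 + export clearance 71.50 + origin terminal 338.39 + freight 6681.37 + destination terminal 629.51 + delivery 1657.69 = 241546.83
Buyer's account: brokerage 359.02 + duty 4303.93 = 4662.95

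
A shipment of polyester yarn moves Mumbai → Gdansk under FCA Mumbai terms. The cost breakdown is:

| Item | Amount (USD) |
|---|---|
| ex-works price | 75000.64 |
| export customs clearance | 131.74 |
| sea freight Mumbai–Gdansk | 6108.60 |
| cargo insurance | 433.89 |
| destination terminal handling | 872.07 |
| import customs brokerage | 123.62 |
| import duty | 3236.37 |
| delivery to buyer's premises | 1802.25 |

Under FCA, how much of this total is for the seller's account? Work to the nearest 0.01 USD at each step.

Seller's account: USD 75132.38

FCA: the seller delivers export-cleared goods to the carrier; the buyer bears costs from that point.
Seller's account: goods 75000.64 + export clearance 131.74 = 75132.38
Buyer's account: freight 6108.60 + insurance 433.89 + destination terminal 872.07 + brokerage 123.62 + duty 3236.37 + delivery 1802.25 = 12576.80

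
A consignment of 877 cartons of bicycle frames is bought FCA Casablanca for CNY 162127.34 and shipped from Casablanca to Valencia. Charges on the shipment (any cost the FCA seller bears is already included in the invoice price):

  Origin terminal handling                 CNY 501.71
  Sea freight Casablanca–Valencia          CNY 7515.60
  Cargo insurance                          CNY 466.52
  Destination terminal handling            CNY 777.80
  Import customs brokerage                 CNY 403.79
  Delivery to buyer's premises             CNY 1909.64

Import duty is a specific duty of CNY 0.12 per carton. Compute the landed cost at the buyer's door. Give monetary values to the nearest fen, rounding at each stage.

Total landed cost: CNY 173807.64

FCA: the seller delivers export-cleared goods to the carrier; the buyer bears costs from that point.
CIF value = FCA price + origin terminal + freight + insurance = 162127.34 + 501.71 + 7515.60 + 466.52 = 170611.17
Import duty = 877 × 0.12 = 105.24
Buyer bears: origin terminal 501.71 + freight 7515.60 + insurance 466.52 + destination terminal 777.80 + brokerage 403.79 + delivery 1909.64 + duty 105.24 = 11680.30
Landed cost = invoice 162127.34 + 11680.30 = 173807.64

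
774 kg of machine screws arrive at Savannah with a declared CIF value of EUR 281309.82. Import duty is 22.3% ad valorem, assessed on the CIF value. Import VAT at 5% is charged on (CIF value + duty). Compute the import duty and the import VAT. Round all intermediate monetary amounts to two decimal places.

Import duty: EUR 62732.09; import VAT: EUR 17202.10

Import duty = 281309.82 × 22.3% = 62732.09
VAT base = CIF + duty = 281309.82 + 62732.09 = 344041.91
Import VAT = 344041.91 × 5% = 17202.10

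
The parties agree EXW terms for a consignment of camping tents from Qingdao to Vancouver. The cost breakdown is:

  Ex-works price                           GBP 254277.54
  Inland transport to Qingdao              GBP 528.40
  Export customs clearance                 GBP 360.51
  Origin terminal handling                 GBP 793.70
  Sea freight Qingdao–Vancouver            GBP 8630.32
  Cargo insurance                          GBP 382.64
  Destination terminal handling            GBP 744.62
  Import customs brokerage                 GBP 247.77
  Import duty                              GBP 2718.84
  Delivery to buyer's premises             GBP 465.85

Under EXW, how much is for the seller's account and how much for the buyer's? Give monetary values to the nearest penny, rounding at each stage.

Seller: GBP 254277.54; buyer: GBP 14872.65

EXW: the seller makes goods available at their premises; the buyer bears all onward costs.
Seller's account: goods 254277.54 = 254277.54
Buyer's account: inland to port 528.40 + export clearance 360.51 + origin terminal 793.70 + freight 8630.32 + insurance 382.64 + destination terminal 744.62 + brokerage 247.77 + duty 2718.84 + delivery 465.85 = 14872.65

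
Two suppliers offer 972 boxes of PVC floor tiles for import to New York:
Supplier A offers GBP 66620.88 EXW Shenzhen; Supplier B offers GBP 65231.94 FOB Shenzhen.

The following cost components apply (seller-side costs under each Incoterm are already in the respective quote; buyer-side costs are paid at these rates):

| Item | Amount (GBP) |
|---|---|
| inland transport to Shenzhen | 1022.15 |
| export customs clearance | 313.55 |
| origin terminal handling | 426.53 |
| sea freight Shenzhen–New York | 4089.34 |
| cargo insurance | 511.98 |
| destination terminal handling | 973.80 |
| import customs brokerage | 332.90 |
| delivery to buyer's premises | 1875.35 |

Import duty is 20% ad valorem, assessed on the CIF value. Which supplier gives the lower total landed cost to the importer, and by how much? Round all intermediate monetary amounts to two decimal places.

Supplier B is cheaper by GBP 3781.41

Supplier A (EXW):
CIF value = EXW price + inland to port + export clearance + origin terminal + freight + insurance = 66620.88 + 1022.15 + 313.55 + 426.53 + 4089.34 + 511.98 = 72984.43
Import duty = 72984.43 × 20% = 14596.89
Buyer bears (A): 1022.15 + 313.55 + 426.53 + 4089.34 + 511.98 + 973.80 + 332.90 + 1875.35 = 9545.60
Landed cost (A) = invoice 66620.88 + 9545.60 + duty 14596.89 = 90763.37
Supplier B (FOB):
CIF value = FOB price + freight + insurance = 65231.94 + 4089.34 + 511.98 = 69833.26
Import duty = 69833.26 × 20% = 13966.65
Buyer bears (B): 4089.34 + 511.98 + 973.80 + 332.90 + 1875.35 = 7783.37
Landed cost (B) = invoice 65231.94 + 7783.37 + duty 13966.65 = 86981.96
Difference = |90763.37 − 86981.96| = 3781.41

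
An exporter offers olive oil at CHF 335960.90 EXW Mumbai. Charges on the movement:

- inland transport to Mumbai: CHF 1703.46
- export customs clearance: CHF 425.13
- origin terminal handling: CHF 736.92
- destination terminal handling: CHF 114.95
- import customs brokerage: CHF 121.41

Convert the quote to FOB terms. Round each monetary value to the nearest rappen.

FOB price: CHF 338826.41

Not relevant to the conversion: brokerage, destination terminal — on the buyer under both terms; not part of either seller's price.
From EXW to FOB, the seller additionally bears: inland to port, export clearance, origin terminal.
FOB price = 335960.90 + 1703.46 + 425.13 + 736.92 = 338826.41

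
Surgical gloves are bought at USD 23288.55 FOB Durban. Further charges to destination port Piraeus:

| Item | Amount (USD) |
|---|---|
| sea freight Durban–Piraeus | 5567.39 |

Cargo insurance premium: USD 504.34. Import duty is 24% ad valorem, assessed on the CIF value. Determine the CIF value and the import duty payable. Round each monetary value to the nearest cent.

CIF = FOB price + freight + insurance
CIF = 23288.55 + 5567.39 + 504.34 = 29360.28
Import duty = 29360.28 × 24% = 7046.47

CIF value: USD 29360.28; import duty: USD 7046.47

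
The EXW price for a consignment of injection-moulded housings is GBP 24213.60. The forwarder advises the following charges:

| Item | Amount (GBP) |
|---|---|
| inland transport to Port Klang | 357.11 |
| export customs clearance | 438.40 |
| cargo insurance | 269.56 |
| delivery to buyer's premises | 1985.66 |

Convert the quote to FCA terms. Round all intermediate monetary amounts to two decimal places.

Not relevant to the conversion: insurance, delivery — on the buyer under both terms; not part of either seller's price.
From EXW to FCA, the seller additionally bears: inland to port, export clearance.
FCA price = 24213.60 + 357.11 + 438.40 = 25009.11

FCA price: GBP 25009.11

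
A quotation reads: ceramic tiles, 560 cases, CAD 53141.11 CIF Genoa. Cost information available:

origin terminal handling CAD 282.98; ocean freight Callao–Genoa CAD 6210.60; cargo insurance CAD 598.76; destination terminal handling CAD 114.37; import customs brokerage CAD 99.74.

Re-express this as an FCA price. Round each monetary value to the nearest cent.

FCA price: CAD 46048.77

Not relevant to the conversion: brokerage, destination terminal — on the buyer under both terms; not part of either seller's price.
From CIF to FCA, the seller no longer bears: origin terminal, freight, insurance.
FCA price = 53141.11 − 282.98 − 6210.60 − 598.76 = 46048.77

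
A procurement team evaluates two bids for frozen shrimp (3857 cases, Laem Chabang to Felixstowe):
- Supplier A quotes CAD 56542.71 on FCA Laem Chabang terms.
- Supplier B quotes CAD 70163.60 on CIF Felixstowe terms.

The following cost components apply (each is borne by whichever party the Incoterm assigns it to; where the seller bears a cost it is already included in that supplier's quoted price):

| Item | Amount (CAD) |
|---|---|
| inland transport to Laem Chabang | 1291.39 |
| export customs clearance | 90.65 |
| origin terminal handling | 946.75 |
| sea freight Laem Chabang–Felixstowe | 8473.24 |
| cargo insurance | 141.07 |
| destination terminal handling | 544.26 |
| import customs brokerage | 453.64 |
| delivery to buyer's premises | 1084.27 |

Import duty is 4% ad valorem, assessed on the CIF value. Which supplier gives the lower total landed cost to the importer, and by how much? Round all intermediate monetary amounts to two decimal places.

Supplier A (FCA):
CIF value = FCA price + origin terminal + freight + insurance = 56542.71 + 946.75 + 8473.24 + 141.07 = 66103.77
Import duty = 66103.77 × 4% = 2644.15
Buyer bears (A): 946.75 + 8473.24 + 141.07 + 544.26 + 453.64 + 1084.27 = 11643.23
Landed cost (A) = invoice 56542.71 + 11643.23 + duty 2644.15 = 70830.09
Supplier B (CIF):
The CIF price already equals the CIF value: 70163.60
Import duty = 70163.60 × 4% = 2806.54
Buyer bears (B): 544.26 + 453.64 + 1084.27 = 2082.17
Landed cost (B) = invoice 70163.60 + 2082.17 + duty 2806.54 = 75052.31
Difference = |70830.09 − 75052.31| = 4222.22

Supplier A is cheaper by CAD 4222.22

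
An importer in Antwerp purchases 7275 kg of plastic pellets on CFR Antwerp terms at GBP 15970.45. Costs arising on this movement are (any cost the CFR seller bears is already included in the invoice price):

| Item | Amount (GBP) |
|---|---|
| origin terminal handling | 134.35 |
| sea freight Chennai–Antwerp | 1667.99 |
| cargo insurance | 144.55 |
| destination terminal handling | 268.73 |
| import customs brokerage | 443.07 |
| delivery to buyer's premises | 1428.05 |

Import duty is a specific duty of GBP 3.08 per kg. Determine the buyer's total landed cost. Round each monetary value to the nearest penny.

CFR: the seller pays costs through ocean freight to the destination port, but not insurance.
Already in the invoice (seller's account under CFR): origin terminal, freight — exclude.
CIF value = CFR price + insurance = 15970.45 + 144.55 = 16115.00
Import duty = 7275 × 3.08 = 22407.00
Buyer bears: insurance 144.55 + destination terminal 268.73 + brokerage 443.07 + delivery 1428.05 + duty 22407.00 = 24691.40
Landed cost = invoice 15970.45 + 24691.40 = 40661.85

Total landed cost: GBP 40661.85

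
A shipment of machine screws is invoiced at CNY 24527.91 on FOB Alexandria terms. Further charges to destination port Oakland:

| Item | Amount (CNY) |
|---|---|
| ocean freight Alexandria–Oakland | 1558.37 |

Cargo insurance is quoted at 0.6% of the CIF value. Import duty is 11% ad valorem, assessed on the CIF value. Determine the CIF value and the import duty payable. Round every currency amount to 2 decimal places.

Let C be the CIF value. C = FOB price + freight + 0.6% × C
C − 0.6% × C = 24527.91 + 1558.37
0.994 × C = 26086.28
C = 26086.28 / 0.994 = 26243.74
Insurance premium = 0.6% × 26243.74 = 157.46
Import duty = 26243.74 × 11% = 2886.81

CIF value: CNY 26243.74; import duty: CNY 2886.81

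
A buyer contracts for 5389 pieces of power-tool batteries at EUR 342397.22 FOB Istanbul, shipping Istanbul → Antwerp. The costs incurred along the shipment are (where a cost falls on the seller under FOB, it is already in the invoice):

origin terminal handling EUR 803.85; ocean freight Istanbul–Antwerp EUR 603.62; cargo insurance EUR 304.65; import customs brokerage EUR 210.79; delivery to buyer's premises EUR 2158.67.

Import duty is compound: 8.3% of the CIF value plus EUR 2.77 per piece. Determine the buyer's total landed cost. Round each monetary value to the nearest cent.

Total landed cost: EUR 389096.84

FOB: the seller bears costs until goods are on board at the origin port; the buyer bears freight, insurance and all costs thereafter.
Already in the invoice (seller's account under FOB): origin terminal — exclude.
CIF value = FOB price + freight + insurance = 342397.22 + 603.62 + 304.65 = 343305.49
Ad valorem component: 343305.49 × 8.3% = 28494.36
Specific component: 5389 × 2.77 = 14927.53
Import duty = 28494.36 + 14927.53 = 43421.89
Buyer bears: freight 603.62 + insurance 304.65 + brokerage 210.79 + delivery 2158.67 + duty 43421.89 = 46699.62
Landed cost = invoice 342397.22 + 46699.62 = 389096.84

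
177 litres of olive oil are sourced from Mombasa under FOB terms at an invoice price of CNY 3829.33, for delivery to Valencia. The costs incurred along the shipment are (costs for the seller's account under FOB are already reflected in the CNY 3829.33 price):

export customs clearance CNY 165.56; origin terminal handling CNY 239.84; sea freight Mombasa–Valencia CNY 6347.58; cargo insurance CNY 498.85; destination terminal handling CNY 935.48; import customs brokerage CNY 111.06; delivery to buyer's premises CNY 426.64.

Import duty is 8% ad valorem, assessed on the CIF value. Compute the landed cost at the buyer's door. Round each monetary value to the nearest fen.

FOB: the seller bears costs until goods are on board at the origin port; the buyer bears freight, insurance and all costs thereafter.
Already in the invoice (seller's account under FOB): export clearance, origin terminal — exclude.
CIF value = FOB price + freight + insurance = 3829.33 + 6347.58 + 498.85 = 10675.76
Import duty = 10675.76 × 8% = 854.06
Buyer bears: freight 6347.58 + insurance 498.85 + destination terminal 935.48 + brokerage 111.06 + delivery 426.64 + duty 854.06 = 9173.67
Landed cost = invoice 3829.33 + 9173.67 = 13003.00

Total landed cost: CNY 13003.00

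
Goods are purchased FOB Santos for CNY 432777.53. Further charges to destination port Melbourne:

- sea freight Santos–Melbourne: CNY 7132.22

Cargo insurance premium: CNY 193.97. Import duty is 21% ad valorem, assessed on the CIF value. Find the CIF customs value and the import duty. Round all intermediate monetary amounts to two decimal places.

CIF value: CNY 440103.72; import duty: CNY 92421.78

CIF = FOB price + freight + insurance
CIF = 432777.53 + 7132.22 + 193.97 = 440103.72
Import duty = 440103.72 × 21% = 92421.78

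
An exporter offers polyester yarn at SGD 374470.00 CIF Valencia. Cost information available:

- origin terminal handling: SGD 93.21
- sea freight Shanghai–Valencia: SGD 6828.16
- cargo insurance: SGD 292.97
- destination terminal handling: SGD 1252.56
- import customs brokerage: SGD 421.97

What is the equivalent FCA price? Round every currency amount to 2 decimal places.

Not relevant to the conversion: brokerage, destination terminal — on the buyer under both terms; not part of either seller's price.
From CIF to FCA, the seller no longer bears: origin terminal, freight, insurance.
FCA price = 374470.00 − 93.21 − 6828.16 − 292.97 = 367255.66

FCA price: SGD 367255.66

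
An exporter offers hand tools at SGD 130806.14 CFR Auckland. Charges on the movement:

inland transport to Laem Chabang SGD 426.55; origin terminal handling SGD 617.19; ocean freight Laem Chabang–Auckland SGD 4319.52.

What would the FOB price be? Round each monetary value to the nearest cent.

Not relevant to the conversion: origin terminal, inland to port — on the seller under both CFR and FOB; already in the CFR price and stays in the FOB price.
From CFR to FOB, the seller no longer bears: freight.
FOB price = 130806.14 − 4319.52 = 126486.62

FOB price: SGD 126486.62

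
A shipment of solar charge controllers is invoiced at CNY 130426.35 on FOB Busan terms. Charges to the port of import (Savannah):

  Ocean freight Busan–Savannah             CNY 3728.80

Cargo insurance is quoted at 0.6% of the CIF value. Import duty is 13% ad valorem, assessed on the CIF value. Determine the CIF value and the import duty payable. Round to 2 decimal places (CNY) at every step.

CIF value: CNY 134964.94; import duty: CNY 17545.44

Let C be the CIF value. C = FOB price + freight + 0.6% × C
C − 0.6% × C = 130426.35 + 3728.80
0.994 × C = 134155.15
C = 134155.15 / 0.994 = 134964.94
Insurance premium = 0.6% × 134964.94 = 809.79
Import duty = 134964.94 × 13% = 17545.44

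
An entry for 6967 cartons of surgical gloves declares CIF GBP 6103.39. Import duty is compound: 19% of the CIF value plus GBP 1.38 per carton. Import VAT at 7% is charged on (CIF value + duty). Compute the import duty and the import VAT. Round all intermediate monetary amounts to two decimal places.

Ad valorem component: 6103.39 × 19% = 1159.64
Specific component: 6967 × 1.38 = 9614.46
Import duty = 1159.64 + 9614.46 = 10774.10
VAT base = CIF + duty = 6103.39 + 10774.10 = 16877.49
Import VAT = 16877.49 × 7% = 1181.42

Import duty: GBP 10774.10; import VAT: GBP 1181.42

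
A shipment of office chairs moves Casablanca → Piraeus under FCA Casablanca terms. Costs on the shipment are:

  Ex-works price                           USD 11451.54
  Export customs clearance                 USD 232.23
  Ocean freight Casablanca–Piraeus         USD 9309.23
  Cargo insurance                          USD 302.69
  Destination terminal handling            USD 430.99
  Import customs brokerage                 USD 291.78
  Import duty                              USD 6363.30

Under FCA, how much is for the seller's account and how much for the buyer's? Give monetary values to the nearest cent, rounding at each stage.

Seller: USD 11683.77; buyer: USD 16697.99

FCA: the seller delivers export-cleared goods to the carrier; the buyer bears costs from that point.
Seller's account: goods 11451.54 + export clearance 232.23 = 11683.77
Buyer's account: freight 9309.23 + insurance 302.69 + destination terminal 430.99 + brokerage 291.78 + duty 6363.30 = 16697.99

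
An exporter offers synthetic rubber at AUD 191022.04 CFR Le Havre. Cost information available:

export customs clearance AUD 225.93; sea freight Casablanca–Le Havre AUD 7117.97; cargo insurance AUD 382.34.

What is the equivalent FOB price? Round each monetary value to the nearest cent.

Not relevant to the conversion: export clearance — on the seller under both CFR and FOB; already in the CFR price and stays in the FOB price. insurance — on the buyer under both terms; not part of either seller's price.
From CFR to FOB, the seller no longer bears: freight.
FOB price = 191022.04 − 7117.97 = 183904.07

FOB price: AUD 183904.07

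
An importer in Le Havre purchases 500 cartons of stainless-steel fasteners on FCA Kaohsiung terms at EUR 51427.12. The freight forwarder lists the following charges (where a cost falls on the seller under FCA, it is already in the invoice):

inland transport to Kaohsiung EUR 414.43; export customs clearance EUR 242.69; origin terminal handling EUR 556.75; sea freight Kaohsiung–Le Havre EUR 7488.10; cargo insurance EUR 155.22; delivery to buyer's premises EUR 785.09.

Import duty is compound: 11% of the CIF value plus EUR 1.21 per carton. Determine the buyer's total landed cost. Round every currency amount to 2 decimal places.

FCA: the seller delivers export-cleared goods to the carrier; the buyer bears costs from that point.
Already in the invoice (seller's account under FCA): inland to port, export clearance — exclude.
CIF value = FCA price + origin terminal + freight + insurance = 51427.12 + 556.75 + 7488.10 + 155.22 = 59627.19
Ad valorem component: 59627.19 × 11% = 6558.99
Specific component: 500 × 1.21 = 605.00
Import duty = 6558.99 + 605.00 = 7163.99
Buyer bears: origin terminal 556.75 + freight 7488.10 + insurance 155.22 + delivery 785.09 + duty 7163.99 = 16149.15
Landed cost = invoice 51427.12 + 16149.15 = 67576.27

Total landed cost: EUR 67576.27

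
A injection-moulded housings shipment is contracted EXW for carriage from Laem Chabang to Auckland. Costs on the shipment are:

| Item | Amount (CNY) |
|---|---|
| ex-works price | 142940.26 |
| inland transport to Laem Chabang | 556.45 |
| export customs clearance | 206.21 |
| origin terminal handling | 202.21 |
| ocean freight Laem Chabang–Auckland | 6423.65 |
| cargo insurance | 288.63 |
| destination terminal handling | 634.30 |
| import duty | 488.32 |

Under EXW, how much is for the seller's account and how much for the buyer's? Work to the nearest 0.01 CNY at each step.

EXW: the seller makes goods available at their premises; the buyer bears all onward costs.
Seller's account: goods 142940.26 = 142940.26
Buyer's account: inland to port 556.45 + export clearance 206.21 + origin terminal 202.21 + freight 6423.65 + insurance 288.63 + destination terminal 634.30 + duty 488.32 = 8799.77

Seller: CNY 142940.26; buyer: CNY 8799.77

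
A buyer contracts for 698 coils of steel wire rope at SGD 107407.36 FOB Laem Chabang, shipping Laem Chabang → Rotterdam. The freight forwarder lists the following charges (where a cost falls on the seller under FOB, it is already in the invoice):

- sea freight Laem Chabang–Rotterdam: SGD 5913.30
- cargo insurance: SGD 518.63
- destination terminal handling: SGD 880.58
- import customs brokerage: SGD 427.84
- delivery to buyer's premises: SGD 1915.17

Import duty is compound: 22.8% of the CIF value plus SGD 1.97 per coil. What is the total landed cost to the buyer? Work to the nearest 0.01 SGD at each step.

Total landed cost: SGD 144393.30

FOB: the seller bears costs until goods are on board at the origin port; the buyer bears freight, insurance and all costs thereafter.
CIF value = FOB price + freight + insurance = 107407.36 + 5913.30 + 518.63 = 113839.29
Ad valorem component: 113839.29 × 22.8% = 25955.36
Specific component: 698 × 1.97 = 1375.06
Import duty = 25955.36 + 1375.06 = 27330.42
Buyer bears: freight 5913.30 + insurance 518.63 + destination terminal 880.58 + brokerage 427.84 + delivery 1915.17 + duty 27330.42 = 36985.94
Landed cost = invoice 107407.36 + 36985.94 = 144393.30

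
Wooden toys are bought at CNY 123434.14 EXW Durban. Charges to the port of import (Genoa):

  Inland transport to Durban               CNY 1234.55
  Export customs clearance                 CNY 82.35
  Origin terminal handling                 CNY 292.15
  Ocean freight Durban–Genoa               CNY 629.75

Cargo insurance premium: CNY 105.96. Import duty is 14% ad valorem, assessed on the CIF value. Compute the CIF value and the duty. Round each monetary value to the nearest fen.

CIF = EXW price + pre-shipment costs + freight + insurance
CIF = 123434.14 + 1234.55 + 82.35 + 292.15 + 629.75 + 105.96 = 125778.90
Import duty = 125778.90 × 14% = 17609.05

CIF value: CNY 125778.90; import duty: CNY 17609.05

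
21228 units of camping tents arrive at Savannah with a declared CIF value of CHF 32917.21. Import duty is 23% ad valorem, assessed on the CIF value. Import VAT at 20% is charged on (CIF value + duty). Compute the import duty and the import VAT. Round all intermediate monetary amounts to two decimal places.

Import duty = 32917.21 × 23% = 7570.96
VAT base = CIF + duty = 32917.21 + 7570.96 = 40488.17
Import VAT = 40488.17 × 20% = 8097.63

Import duty: CHF 7570.96; import VAT: CHF 8097.63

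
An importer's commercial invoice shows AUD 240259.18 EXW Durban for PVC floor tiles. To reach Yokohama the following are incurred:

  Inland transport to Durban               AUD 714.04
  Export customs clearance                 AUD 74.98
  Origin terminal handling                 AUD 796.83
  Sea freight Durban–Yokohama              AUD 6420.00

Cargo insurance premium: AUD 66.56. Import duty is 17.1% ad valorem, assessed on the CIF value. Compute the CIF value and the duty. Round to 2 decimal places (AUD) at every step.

CIF = EXW price + pre-shipment costs + freight + insurance
CIF = 240259.18 + 714.04 + 74.98 + 796.83 + 6420.00 + 66.56 = 248331.59
Import duty = 248331.59 × 17.1% = 42464.70

CIF value: AUD 248331.59; import duty: AUD 42464.70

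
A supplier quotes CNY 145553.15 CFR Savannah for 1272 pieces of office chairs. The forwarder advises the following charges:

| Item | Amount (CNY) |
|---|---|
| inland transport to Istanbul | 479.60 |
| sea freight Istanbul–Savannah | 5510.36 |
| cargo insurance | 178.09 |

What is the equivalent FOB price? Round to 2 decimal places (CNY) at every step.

Not relevant to the conversion: inland to port — on the seller under both CFR and FOB; already in the CFR price and stays in the FOB price. insurance — on the buyer under both terms; not part of either seller's price.
From CFR to FOB, the seller no longer bears: freight.
FOB price = 145553.15 − 5510.36 = 140042.79

FOB price: CNY 140042.79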